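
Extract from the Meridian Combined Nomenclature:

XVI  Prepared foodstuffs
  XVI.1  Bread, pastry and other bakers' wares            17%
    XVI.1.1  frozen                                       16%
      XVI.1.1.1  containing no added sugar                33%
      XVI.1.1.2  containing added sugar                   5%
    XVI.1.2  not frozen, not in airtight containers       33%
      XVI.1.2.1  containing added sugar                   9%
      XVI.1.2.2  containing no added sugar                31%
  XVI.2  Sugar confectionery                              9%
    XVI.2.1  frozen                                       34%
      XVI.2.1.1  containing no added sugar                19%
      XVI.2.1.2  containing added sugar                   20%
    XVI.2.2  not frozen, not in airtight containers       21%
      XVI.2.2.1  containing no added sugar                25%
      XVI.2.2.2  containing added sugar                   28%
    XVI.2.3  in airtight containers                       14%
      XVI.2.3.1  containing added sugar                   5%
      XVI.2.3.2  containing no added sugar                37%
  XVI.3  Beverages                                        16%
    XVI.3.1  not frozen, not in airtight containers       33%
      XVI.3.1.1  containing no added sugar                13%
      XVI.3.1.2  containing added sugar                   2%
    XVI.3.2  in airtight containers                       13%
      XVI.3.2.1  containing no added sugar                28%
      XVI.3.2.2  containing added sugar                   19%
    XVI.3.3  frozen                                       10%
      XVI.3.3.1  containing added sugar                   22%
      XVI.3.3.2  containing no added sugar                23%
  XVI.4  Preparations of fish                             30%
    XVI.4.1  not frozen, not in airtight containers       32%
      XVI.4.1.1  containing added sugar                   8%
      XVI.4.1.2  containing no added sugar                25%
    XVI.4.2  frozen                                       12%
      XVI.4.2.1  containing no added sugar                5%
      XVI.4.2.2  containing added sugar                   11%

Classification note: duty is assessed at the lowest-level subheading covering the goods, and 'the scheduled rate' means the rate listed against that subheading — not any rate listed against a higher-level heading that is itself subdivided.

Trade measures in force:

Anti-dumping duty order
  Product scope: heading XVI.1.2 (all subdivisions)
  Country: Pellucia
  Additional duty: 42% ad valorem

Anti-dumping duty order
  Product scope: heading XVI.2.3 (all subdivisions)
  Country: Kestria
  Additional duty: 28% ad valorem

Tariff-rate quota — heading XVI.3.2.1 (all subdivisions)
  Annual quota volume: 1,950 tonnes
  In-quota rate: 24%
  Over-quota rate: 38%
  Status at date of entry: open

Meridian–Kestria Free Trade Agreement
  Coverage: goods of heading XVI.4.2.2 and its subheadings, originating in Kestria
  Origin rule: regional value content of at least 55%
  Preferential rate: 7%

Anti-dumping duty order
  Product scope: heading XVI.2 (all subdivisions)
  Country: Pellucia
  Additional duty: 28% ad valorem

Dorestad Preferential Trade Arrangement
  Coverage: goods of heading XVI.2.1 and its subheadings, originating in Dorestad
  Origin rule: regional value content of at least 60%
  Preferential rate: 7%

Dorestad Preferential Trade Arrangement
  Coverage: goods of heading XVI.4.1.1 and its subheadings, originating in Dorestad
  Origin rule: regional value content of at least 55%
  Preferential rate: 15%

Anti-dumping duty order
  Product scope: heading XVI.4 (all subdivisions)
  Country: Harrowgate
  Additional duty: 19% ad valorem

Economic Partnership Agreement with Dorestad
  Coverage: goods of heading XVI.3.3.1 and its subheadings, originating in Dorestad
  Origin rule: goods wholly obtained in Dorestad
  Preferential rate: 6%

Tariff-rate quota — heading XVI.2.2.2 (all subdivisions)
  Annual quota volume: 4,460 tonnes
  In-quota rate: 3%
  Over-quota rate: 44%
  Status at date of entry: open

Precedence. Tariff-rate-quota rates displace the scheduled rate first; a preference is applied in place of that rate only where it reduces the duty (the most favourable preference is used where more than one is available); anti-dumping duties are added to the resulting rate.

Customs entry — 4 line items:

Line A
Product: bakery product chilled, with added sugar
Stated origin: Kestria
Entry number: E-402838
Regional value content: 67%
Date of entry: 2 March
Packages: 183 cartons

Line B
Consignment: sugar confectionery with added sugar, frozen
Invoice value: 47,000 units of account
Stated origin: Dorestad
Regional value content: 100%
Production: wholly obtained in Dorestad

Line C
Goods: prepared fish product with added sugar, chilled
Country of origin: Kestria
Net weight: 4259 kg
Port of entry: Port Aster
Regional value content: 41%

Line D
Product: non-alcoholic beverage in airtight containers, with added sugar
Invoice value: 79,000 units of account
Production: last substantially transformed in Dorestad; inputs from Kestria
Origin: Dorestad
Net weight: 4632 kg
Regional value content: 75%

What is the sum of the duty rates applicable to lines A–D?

Line A: bakery product → XVI.1; chilled → XVI.1.2; with added sugar → XVI.1.2.1. Scheduled 9%. Kestria agreement on XVI.4.2.2: XVI.1.2.1 not covered. → 9%.
Line B: sugar confectionery → XVI.2; frozen → XVI.2.1; with added sugar → XVI.2.1.2. Scheduled 20%. Dorestad agreement on XVI.2.1: RVC ≥ 60% → 7% available; Dorestad agreement on XVI.4.1.1: XVI.2.1.2 not covered; Dorestad agreement on XVI.3.3.1: XVI.2.1.2 not covered; preferential 7%. → 7%.
Line C: prepared fish product → XVI.4; chilled → XVI.4.1; with added sugar → XVI.4.1.1. Scheduled 8%. Kestria agreement on XVI.4.2.2: XVI.4.1.1 not covered. → 8%.
Line D: non-alcoholic beverage → XVI.3; in airtight containers → XVI.3.2; with added sugar → XVI.3.2.2. Scheduled 19%. Dorestad agreement on XVI.2.1: XVI.3.2.2 not covered; Dorestad agreement on XVI.4.1.1: XVI.3.2.2 not covered; Dorestad agreement on XVI.3.3.1: XVI.3.2.2 not covered. → 19%.
Sum: 9% + 7% + 8% + 19% = 43%.

43%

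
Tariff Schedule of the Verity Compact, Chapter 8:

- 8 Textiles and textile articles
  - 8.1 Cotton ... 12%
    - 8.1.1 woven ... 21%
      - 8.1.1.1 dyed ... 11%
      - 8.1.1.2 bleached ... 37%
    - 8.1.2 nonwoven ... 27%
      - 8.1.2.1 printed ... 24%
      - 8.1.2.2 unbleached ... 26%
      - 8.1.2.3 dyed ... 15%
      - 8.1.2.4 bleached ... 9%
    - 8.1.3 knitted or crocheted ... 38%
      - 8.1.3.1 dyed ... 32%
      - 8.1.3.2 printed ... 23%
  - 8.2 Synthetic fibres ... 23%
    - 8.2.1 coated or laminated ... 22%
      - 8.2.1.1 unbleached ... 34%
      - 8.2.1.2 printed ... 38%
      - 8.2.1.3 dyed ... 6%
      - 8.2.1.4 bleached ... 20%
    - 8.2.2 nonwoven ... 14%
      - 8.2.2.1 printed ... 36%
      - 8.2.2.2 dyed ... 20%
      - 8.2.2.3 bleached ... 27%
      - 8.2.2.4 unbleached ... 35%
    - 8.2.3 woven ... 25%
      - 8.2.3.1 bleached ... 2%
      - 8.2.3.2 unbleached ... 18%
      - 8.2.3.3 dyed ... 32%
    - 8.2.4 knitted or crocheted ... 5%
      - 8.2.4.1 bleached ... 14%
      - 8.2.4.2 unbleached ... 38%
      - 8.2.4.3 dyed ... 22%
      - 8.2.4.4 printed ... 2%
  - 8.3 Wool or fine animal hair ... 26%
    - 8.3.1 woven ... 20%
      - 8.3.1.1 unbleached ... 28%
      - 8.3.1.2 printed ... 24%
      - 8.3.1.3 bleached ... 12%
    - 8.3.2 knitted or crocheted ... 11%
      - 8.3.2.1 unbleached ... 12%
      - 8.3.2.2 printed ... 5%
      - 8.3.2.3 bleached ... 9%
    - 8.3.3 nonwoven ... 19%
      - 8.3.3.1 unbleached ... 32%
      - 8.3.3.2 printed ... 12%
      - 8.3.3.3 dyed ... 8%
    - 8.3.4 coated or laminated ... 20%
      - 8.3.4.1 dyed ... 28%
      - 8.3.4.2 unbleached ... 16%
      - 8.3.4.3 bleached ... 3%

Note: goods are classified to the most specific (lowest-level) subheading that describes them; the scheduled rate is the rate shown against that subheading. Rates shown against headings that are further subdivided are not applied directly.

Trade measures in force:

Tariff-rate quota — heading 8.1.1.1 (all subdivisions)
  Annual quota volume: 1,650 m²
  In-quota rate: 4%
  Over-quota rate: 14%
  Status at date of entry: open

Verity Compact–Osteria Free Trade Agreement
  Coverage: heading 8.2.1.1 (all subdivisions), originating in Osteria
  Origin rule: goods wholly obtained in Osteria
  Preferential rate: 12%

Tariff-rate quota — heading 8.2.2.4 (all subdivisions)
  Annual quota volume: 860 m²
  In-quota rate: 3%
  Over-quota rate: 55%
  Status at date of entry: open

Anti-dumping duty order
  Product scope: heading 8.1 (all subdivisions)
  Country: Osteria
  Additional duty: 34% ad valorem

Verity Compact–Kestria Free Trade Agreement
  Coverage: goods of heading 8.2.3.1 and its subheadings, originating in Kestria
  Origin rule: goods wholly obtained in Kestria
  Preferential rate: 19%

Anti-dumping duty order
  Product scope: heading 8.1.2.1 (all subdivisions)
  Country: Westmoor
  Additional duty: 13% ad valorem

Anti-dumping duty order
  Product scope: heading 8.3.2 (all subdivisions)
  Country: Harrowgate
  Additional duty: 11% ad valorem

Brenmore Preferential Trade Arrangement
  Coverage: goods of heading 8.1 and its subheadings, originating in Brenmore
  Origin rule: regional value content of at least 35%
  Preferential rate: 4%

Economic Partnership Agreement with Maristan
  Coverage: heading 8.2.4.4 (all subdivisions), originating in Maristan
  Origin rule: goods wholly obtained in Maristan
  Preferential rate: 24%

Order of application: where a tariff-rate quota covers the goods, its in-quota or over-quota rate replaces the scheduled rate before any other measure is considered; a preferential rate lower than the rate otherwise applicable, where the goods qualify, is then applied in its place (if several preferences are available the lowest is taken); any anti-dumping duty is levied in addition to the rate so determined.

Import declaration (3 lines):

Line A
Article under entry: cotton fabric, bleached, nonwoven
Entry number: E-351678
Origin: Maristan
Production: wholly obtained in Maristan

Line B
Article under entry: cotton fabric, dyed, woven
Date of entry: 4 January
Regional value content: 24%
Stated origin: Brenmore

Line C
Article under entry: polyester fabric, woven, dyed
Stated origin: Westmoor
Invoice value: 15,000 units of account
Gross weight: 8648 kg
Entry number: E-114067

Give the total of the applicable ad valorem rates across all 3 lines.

Line A: cotton → 8.1; nonwoven → 8.1.2; bleached → 8.1.2.4. Scheduled 9%. Maristan agreement on 8.2.4.4: 8.1.2.4 not covered. → 9%.
Line B: cotton → 8.1; woven → 8.1.1; dyed → 8.1.1.1. Scheduled 11%. quota on 8.1.1.1 open → in-quota 4%; Brenmore agreement on 8.1: RVC < 35%. → 4%.
Line C: polyester → 8.2; woven → 8.2.3; dyed → 8.2.3.3. Scheduled 32%. No special measure applies. → 32%.
Sum: 9% + 4% + 32% = 45%.

45%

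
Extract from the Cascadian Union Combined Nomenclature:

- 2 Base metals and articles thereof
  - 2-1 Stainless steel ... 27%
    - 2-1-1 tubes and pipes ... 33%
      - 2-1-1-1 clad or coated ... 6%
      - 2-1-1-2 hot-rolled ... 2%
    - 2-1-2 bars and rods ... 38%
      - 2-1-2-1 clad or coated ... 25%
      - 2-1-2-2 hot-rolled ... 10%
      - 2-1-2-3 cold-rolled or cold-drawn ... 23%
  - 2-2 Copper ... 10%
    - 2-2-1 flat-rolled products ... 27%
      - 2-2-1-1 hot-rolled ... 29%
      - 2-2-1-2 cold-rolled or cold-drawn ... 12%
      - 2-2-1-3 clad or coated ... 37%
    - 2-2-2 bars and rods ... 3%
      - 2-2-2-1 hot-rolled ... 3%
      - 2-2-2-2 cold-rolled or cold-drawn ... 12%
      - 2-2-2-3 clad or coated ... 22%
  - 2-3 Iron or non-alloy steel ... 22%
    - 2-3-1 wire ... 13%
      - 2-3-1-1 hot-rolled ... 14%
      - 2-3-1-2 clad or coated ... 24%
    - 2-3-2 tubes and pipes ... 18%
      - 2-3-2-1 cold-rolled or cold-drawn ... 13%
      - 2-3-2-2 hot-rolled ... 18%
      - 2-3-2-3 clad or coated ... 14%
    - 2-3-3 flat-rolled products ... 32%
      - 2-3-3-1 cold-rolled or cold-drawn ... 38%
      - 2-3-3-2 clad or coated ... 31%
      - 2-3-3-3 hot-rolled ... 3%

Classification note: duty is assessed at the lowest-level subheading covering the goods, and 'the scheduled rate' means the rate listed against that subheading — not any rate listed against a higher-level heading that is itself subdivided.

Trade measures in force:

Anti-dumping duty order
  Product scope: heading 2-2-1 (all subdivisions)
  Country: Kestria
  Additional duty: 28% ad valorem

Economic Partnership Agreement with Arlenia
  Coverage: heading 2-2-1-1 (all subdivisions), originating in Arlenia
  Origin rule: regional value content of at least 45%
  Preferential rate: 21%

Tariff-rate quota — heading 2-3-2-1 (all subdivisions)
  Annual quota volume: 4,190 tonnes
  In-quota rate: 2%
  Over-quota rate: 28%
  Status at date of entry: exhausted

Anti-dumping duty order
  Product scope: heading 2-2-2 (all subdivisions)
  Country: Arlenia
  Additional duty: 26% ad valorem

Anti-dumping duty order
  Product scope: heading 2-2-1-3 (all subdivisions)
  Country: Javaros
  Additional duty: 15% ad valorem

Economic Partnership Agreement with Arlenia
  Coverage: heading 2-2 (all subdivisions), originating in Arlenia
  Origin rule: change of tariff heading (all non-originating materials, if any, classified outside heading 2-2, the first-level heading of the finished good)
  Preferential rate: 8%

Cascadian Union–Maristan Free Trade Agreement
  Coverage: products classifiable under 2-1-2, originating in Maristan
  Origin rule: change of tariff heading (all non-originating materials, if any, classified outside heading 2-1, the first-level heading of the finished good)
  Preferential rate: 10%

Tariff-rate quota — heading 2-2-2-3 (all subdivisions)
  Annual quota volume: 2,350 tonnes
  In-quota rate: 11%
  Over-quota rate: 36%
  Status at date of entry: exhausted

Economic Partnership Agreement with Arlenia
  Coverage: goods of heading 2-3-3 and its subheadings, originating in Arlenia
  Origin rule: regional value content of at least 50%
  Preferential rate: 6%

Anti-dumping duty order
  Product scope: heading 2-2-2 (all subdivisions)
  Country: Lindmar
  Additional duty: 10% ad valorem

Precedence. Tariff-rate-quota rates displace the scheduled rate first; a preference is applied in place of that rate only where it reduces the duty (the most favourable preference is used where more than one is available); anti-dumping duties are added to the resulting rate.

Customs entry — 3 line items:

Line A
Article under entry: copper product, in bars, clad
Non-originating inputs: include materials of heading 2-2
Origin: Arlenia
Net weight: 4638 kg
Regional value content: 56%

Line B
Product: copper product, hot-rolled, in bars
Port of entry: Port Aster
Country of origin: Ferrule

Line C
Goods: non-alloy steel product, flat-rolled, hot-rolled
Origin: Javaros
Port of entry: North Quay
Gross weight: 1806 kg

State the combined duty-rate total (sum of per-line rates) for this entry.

68%

Line A: copper → 2-2; in bars → 2-2-2; clad → 2-2-2-3. Scheduled 22%. quota on 2-2-2-3 exhausted → over-quota 36%; Arlenia agreement on 2-2-1-1: 2-2-2-3 not covered; Arlenia agreement on 2-2: CTH not met; Arlenia agreement on 2-3-3: 2-2-2-3 not covered; anti-dumping (Arlenia, 2-2-2): +26%; total 36% + 26% = 62%. → 62%.
Line B: copper → 2-2; in bars → 2-2-2; hot-rolled → 2-2-2-1. Scheduled 3%. No special measure applies. → 3%.
Line C: non-alloy steel → 2-3; flat-rolled → 2-3-3; hot-rolled → 2-3-3-3. Scheduled 3%. No special measure applies. → 3%.
Sum: 62% + 3% + 3% = 68%.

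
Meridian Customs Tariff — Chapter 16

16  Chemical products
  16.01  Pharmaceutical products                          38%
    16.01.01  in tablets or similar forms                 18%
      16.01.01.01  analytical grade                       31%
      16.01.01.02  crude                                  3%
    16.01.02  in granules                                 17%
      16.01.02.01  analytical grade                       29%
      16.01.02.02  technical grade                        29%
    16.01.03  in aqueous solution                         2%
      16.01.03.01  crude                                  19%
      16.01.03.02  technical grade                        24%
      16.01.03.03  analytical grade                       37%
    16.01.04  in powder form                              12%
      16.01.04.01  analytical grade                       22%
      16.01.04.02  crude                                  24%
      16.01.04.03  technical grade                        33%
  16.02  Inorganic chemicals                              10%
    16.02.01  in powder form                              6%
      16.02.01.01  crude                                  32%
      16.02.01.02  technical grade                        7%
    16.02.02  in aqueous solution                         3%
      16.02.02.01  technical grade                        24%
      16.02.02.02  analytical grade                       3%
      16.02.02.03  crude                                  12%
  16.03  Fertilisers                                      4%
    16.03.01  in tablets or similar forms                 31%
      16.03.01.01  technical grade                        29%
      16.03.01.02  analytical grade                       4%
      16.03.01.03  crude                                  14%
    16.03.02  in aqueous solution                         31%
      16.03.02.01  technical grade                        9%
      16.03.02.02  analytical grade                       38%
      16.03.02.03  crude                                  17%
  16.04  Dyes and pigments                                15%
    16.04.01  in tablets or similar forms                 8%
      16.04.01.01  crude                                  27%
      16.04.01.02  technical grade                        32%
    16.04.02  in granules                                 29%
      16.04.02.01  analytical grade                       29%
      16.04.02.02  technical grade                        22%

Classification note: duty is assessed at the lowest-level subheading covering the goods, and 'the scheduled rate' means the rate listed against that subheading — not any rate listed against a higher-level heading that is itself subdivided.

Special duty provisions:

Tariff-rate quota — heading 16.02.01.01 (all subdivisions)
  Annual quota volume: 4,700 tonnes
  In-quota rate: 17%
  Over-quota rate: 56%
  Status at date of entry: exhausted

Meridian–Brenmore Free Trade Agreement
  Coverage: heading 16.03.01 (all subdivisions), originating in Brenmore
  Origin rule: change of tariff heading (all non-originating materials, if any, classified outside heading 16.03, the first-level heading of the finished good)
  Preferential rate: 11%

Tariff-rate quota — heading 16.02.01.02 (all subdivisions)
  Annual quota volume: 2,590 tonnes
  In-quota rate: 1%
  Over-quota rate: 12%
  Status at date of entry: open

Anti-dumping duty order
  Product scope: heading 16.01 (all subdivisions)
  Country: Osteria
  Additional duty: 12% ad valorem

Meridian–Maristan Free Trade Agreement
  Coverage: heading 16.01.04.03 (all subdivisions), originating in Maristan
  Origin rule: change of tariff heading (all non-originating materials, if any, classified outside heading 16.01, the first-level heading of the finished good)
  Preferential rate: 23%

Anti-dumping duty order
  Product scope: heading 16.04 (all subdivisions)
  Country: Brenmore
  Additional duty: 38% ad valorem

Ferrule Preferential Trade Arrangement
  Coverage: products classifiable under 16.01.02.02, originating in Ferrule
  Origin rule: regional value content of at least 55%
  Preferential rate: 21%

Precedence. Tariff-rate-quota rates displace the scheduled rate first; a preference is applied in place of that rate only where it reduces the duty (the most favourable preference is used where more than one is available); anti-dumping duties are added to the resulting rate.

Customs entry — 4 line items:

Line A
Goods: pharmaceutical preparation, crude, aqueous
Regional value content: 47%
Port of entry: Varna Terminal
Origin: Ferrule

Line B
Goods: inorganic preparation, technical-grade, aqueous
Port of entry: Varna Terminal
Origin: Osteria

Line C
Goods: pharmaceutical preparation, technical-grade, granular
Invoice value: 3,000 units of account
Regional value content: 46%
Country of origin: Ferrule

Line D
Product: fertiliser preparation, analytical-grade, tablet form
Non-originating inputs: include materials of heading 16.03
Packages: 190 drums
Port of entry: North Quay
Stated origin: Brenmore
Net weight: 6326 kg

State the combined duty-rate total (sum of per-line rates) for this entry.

76%

Line A: pharmaceutical → 16.01; aqueous → 16.01.03; crude → 16.01.03.01. Scheduled 19%. Ferrule agreement on 16.01.02.02: 16.01.03.01 not covered. → 19%.
Line B: inorganic → 16.02; aqueous → 16.02.02; technical-grade → 16.02.02.01. Scheduled 24%. No special measure applies. → 24%.
Line C: pharmaceutical → 16.01; granular → 16.01.02; technical-grade → 16.01.02.02. Scheduled 29%. Ferrule agreement on 16.01.02.02: RVC < 55%. → 29%.
Line D: fertiliser → 16.03; tablet form → 16.03.01; analytical-grade → 16.03.01.02. Scheduled 4%. Brenmore agreement on 16.03.01: CTH not met. → 4%.
Sum: 19% + 24% + 29% + 4% = 76%.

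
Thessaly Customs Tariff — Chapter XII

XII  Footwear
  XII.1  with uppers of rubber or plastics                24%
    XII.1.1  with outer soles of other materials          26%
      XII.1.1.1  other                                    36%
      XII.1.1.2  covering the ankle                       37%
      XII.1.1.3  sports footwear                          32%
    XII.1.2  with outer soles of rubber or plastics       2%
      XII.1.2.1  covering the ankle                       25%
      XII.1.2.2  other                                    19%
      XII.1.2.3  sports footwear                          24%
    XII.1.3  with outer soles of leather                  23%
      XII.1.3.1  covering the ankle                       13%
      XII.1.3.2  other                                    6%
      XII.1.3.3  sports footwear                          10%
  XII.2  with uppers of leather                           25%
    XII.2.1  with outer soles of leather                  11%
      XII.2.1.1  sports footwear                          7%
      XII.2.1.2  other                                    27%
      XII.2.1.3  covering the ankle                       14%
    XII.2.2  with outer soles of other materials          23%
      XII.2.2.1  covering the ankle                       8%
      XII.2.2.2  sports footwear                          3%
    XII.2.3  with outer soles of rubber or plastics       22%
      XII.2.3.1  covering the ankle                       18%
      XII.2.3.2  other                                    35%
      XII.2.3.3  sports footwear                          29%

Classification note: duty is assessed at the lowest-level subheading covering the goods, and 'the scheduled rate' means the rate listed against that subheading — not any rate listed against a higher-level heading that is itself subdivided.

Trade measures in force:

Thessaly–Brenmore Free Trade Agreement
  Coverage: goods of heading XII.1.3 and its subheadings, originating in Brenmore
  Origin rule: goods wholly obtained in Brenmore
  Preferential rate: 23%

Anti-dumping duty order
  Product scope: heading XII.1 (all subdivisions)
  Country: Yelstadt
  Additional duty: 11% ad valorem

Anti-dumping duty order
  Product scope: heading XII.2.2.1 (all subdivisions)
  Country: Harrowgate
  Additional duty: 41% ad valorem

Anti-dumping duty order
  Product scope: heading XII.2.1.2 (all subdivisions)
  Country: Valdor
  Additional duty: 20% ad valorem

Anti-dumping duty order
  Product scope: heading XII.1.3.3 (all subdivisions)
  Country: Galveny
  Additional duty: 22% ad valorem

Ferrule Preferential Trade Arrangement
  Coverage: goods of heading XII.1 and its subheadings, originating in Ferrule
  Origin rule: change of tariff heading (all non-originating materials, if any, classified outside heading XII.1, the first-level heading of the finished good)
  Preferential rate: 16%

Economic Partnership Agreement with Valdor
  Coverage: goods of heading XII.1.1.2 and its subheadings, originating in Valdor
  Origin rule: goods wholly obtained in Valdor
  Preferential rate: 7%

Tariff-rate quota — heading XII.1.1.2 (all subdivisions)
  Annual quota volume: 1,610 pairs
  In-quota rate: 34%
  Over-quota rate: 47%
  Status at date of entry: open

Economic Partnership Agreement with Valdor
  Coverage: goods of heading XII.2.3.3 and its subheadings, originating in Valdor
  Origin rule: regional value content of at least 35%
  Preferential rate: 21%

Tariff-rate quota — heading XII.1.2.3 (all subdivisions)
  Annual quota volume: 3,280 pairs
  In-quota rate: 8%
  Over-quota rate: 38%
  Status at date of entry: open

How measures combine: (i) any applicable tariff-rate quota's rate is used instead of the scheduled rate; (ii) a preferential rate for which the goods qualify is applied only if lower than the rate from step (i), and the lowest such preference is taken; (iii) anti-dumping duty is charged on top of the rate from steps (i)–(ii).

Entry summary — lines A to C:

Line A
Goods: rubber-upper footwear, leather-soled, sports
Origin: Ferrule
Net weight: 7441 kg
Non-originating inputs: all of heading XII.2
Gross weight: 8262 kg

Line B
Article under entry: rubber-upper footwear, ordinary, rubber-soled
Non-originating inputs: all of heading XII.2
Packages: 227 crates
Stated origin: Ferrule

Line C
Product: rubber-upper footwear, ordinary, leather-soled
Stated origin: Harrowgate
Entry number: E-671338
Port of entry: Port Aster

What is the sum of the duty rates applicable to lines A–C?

32%

Line A: rubber-upper → XII.1; leather-soled → XII.1.3; sports → XII.1.3.3. Scheduled 10%. Ferrule agreement on XII.1: CTH met → 16% available; preference 16% not lower than 10% → no reduction. → 10%.
Line B: rubber-upper → XII.1; rubber-soled → XII.1.2; ordinary → XII.1.2.2. Scheduled 19%. Ferrule agreement on XII.1: CTH met → 16% available; preferential 16%. → 16%.
Line C: rubber-upper → XII.1; leather-soled → XII.1.3; ordinary → XII.1.3.2. Scheduled 6%. No special measure applies. → 6%.
Sum: 10% + 16% + 6% = 32%.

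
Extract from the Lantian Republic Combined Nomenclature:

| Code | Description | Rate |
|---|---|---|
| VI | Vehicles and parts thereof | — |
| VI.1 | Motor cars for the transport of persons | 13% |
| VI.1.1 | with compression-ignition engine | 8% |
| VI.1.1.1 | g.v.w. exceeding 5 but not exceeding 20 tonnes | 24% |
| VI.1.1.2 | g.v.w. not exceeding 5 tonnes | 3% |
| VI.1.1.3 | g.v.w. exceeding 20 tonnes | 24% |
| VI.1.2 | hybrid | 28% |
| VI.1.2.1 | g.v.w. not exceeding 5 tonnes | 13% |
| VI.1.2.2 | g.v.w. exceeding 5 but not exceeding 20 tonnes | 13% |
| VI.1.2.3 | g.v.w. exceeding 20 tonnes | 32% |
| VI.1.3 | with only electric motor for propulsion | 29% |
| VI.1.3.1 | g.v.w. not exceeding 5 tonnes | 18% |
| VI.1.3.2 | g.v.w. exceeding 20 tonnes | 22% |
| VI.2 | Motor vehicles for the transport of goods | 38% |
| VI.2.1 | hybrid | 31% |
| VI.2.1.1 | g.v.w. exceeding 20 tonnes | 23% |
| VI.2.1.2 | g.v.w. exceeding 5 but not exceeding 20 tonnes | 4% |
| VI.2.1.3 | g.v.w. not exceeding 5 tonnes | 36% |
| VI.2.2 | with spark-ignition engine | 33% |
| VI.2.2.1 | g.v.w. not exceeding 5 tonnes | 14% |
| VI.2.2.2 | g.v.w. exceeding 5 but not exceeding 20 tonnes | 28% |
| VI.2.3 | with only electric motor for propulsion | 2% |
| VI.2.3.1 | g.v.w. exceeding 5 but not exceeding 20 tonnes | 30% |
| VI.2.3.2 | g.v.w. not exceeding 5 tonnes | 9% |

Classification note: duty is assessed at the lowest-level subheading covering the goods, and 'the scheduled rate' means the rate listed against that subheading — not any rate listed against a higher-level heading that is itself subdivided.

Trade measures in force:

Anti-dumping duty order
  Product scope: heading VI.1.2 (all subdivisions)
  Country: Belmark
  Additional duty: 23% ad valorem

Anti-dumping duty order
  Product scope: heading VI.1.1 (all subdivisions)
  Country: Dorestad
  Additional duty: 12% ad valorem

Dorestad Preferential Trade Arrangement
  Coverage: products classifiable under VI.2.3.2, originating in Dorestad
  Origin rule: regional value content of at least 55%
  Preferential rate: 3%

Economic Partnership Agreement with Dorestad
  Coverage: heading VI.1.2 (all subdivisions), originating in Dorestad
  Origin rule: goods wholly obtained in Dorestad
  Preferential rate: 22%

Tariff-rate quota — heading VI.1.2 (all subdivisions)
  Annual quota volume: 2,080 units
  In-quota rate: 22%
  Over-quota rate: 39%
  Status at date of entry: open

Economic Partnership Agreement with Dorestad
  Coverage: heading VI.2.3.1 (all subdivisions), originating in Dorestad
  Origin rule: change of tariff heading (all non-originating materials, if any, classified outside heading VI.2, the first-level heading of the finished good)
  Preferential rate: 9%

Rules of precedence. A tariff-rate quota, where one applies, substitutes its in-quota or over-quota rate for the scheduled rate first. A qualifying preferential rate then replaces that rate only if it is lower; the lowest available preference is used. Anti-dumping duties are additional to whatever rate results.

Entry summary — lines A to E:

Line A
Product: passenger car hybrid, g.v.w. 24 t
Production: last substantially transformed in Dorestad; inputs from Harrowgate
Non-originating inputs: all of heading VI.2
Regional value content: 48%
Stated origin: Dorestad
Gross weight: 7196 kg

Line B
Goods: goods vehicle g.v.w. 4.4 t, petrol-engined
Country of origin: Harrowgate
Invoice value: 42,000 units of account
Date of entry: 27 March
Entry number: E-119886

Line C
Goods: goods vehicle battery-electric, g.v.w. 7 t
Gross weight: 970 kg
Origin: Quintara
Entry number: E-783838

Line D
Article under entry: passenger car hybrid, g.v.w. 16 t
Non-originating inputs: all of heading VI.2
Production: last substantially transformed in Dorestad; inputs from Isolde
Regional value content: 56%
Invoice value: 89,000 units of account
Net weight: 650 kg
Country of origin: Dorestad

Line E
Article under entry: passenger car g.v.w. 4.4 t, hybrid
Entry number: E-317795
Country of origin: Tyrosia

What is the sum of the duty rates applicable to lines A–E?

110%

Line A: passenger car → VI.1; hybrid → VI.1.2; g.v.w. 24 t → VI.1.2.3. Scheduled 32%. quota on VI.1.2 open → in-quota 22%; Dorestad agreement on VI.2.3.2: VI.1.2.3 not covered; Dorestad agreement on VI.1.2: not wholly obtained; Dorestad agreement on VI.2.3.1: VI.1.2.3 not covered. → 22%.
Line B: goods vehicle → VI.2; petrol-engined → VI.2.2; g.v.w. 4.4 t → VI.2.2.1. Scheduled 14%. No special measure applies. → 14%.
Line C: goods vehicle → VI.2; battery-electric → VI.2.3; g.v.w. 7 t → VI.2.3.1. Scheduled 30%. No special measure applies. → 30%.
Line D: passenger car → VI.1; hybrid → VI.1.2; g.v.w. 16 t → VI.1.2.2. Scheduled 13%. quota on VI.1.2 open → in-quota 22%; Dorestad agreement on VI.2.3.2: VI.1.2.2 not covered; Dorestad agreement on VI.1.2: not wholly obtained; Dorestad agreement on VI.2.3.1: VI.1.2.2 not covered. → 22%.
Line E: passenger car → VI.1; hybrid → VI.1.2; g.v.w. 4.4 t → VI.1.2.1. Scheduled 13%. quota on VI.1.2 open → in-quota 22%. → 22%.
Sum: 22% + 14% + 30% + 22% + 22% = 110%.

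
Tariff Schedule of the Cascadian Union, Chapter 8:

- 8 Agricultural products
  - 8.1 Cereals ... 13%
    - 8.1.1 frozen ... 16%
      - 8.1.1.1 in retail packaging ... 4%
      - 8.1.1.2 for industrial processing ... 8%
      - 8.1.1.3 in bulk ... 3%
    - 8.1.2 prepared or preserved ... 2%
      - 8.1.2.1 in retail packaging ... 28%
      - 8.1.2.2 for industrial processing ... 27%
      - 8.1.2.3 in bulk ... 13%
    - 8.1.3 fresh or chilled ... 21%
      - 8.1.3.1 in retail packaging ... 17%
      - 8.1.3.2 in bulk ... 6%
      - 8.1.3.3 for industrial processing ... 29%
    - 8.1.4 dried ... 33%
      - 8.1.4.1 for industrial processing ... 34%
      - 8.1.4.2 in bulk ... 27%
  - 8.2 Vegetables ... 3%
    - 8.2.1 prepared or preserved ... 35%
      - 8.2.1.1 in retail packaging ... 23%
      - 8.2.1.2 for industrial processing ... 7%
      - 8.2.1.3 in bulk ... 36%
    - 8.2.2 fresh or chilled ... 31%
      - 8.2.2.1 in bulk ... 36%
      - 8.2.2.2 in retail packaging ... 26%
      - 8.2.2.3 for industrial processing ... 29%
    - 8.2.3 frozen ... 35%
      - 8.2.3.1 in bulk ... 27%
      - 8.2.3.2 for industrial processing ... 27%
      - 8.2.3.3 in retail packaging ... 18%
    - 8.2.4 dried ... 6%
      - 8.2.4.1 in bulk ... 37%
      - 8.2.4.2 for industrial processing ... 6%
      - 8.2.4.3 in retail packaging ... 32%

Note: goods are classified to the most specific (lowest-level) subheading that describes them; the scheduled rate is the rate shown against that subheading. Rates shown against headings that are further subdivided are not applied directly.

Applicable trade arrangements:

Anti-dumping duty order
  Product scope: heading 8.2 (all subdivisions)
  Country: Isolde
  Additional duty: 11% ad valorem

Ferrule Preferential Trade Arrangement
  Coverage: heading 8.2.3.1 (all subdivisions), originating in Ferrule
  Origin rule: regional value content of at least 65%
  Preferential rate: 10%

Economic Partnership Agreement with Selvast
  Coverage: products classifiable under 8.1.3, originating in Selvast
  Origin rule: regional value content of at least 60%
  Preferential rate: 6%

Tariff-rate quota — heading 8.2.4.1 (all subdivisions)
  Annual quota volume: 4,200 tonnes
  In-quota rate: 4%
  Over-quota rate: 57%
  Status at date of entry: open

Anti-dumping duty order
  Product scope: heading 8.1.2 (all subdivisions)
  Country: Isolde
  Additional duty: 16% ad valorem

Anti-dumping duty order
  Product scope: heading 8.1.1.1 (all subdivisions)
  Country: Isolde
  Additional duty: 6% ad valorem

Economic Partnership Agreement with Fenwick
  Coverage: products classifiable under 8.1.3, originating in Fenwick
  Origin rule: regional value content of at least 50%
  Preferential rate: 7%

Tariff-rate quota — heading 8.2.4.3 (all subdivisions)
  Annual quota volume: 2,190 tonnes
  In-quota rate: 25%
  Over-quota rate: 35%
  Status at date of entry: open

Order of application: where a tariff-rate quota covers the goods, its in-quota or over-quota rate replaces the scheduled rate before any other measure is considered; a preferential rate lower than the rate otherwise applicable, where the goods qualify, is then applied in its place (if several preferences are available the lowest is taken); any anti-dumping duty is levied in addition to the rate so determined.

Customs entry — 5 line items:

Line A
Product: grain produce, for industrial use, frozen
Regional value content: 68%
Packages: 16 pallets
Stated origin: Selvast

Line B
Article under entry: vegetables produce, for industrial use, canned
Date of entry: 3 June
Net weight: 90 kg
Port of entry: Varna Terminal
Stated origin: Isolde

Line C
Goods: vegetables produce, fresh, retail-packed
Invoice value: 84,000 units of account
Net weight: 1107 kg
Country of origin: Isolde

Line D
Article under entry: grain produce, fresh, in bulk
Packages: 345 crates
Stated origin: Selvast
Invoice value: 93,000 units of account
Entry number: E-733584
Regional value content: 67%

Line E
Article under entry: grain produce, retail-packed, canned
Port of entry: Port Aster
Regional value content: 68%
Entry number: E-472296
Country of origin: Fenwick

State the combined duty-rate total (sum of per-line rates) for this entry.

97%

Line A: grain → 8.1; frozen → 8.1.1; for industrial use → 8.1.1.2. Scheduled 8%. Selvast agreement on 8.1.3: 8.1.1.2 not covered. → 8%.
Line B: vegetables → 8.2; canned → 8.2.1; for industrial use → 8.2.1.2. Scheduled 7%. anti-dumping (Isolde, 8.2): +11%; total 7% + 11% = 18%. → 18%.
Line C: vegetables → 8.2; fresh → 8.2.2; retail-packed → 8.2.2.2. Scheduled 26%. anti-dumping (Isolde, 8.2): +11%; total 26% + 11% = 37%. → 37%.
Line D: grain → 8.1; fresh → 8.1.3; in bulk → 8.1.3.2. Scheduled 6%. Selvast agreement on 8.1.3: RVC ≥ 60% → 6% available; preference 6% not lower than 6% → no reduction. → 6%.
Line E: grain → 8.1; canned → 8.1.2; retail-packed → 8.1.2.1. Scheduled 28%. Fenwick agreement on 8.1.3: 8.1.2.1 not covered. → 28%.
Sum: 8% + 18% + 37% + 6% + 28% = 97%.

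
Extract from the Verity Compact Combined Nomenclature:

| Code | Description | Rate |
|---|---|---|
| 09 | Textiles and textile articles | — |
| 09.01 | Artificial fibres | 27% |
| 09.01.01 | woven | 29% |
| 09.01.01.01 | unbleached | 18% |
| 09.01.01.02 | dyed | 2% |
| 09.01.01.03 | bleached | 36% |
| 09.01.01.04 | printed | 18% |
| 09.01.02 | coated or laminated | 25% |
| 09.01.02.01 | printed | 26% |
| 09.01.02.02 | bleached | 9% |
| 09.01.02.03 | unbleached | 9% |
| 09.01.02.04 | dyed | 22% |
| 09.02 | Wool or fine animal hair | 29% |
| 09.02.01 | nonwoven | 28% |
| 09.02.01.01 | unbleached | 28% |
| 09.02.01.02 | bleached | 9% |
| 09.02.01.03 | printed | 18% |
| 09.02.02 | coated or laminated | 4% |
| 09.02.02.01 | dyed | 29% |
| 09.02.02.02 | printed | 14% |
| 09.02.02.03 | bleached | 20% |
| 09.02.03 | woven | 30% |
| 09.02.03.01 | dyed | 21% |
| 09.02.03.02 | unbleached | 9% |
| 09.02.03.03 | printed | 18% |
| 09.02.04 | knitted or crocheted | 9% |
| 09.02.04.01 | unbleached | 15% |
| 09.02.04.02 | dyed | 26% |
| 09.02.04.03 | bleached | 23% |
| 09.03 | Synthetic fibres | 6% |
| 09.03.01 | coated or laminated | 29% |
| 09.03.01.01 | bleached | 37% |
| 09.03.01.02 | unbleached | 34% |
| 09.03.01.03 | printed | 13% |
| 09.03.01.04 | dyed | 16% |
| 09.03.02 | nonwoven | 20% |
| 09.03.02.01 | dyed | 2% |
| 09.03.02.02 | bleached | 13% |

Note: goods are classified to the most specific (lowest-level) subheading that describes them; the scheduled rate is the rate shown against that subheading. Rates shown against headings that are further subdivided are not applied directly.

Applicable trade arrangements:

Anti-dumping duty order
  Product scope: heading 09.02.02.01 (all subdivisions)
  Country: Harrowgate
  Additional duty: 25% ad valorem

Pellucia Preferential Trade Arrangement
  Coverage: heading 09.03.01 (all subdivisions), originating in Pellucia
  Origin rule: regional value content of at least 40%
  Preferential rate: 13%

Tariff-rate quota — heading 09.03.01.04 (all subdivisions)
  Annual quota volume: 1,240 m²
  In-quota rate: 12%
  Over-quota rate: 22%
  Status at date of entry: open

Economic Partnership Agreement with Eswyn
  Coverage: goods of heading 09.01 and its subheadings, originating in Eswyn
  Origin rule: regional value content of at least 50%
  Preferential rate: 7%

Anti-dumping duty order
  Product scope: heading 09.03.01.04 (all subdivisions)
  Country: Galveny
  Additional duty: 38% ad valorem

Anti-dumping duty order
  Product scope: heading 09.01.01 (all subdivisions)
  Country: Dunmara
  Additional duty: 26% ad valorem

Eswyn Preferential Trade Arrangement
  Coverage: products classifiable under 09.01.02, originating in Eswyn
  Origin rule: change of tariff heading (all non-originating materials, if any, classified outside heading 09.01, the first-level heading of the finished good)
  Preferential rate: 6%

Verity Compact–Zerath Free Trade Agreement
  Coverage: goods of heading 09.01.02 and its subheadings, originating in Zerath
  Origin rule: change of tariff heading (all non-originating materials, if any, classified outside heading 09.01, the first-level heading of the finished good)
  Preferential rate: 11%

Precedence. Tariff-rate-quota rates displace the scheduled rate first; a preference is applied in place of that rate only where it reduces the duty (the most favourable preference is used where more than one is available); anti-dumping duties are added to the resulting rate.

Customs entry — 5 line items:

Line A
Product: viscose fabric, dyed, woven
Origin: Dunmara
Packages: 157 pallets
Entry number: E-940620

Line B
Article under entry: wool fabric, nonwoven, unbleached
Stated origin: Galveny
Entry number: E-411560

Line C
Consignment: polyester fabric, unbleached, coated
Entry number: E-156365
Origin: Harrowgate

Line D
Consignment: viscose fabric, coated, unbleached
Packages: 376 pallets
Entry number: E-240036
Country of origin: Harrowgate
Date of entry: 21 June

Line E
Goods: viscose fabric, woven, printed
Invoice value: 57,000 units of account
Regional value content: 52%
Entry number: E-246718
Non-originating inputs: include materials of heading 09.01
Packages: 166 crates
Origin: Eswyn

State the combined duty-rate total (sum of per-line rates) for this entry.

Line A: viscose → 09.01; woven → 09.01.01; dyed → 09.01.01.02. Scheduled 2%. anti-dumping (Dunmara, 09.01.01): +26%; total 2% + 26% = 28%. → 28%.
Line B: wool → 09.02; nonwoven → 09.02.01; unbleached → 09.02.01.01. Scheduled 28%. No special measure applies. → 28%.
Line C: polyester → 09.03; coated → 09.03.01; unbleached → 09.03.01.02. Scheduled 34%. No special measure applies. → 34%.
Line D: viscose → 09.01; coated → 09.01.02; unbleached → 09.01.02.03. Scheduled 9%. No special measure applies. → 9%.
Line E: viscose → 09.01; woven → 09.01.01; printed → 09.01.01.04. Scheduled 18%. Eswyn agreement on 09.01: RVC ≥ 50% → 7% available; Eswyn agreement on 09.01.02: 09.01.01.04 not covered; preferential 7%. → 7%.
Sum: 28% + 28% + 34% + 9% + 7% = 106%.

106%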